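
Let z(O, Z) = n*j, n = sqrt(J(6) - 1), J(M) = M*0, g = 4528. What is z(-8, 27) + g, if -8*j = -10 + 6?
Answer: 4528 + I/2 ≈ 4528.0 + 0.5*I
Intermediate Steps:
j = 1/2 (j = -(-10 + 6)/8 = -1/8*(-4) = 1/2 ≈ 0.50000)
J(M) = 0
n = I (n = sqrt(0 - 1) = sqrt(-1) = I ≈ 1.0*I)
z(O, Z) = I/2 (z(O, Z) = I*(1/2) = I/2)
z(-8, 27) + g = I/2 + 4528 = 4528 + I/2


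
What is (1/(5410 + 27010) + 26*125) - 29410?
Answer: -848107199/32420 ≈ -26160.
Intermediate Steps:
(1/(5410 + 27010) + 26*125) - 29410 = (1/32420 + 3250) - 29410 = 105365001/32420 - 29410 = -848107199/32420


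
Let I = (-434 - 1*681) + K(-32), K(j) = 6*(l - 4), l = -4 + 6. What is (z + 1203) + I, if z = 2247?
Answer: 2323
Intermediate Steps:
l = 2
K(j) = -12 (K(j) = 6*(2 - 4) = 6*(-2) = -12)
I = -1127 (I = (-434 - 1*681) - 12 = (-434 - 681) - 12 = -1115 - 12 = -1127)
(z + 1203) + I = (2247 + 1203) - 1127 = 3450 - 1127 = 2323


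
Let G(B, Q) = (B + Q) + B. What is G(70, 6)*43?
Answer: 6278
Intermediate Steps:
G(B, Q) = Q + 2*B
G(70, 6)*43 = (6 + 2*70)*43 = (6 + 140)*43 = 146*43 = 6278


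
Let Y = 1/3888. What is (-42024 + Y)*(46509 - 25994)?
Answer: -3351931715165/3888 ≈ -8.6212e+8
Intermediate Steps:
Y = 1/3888 ≈ 0.00025720
(-42024 + Y)*(46509 - 25994) = (-42024 + 1/3888)*(46509 - 25994) = -163389311/3888*20515 = -3351931715165/3888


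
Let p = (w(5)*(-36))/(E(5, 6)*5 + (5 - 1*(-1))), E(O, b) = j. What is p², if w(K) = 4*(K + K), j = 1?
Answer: 2073600/121 ≈ 17137.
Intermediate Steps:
E(O, b) = 1
w(K) = 8*K (w(K) = 4*(2*K) = 8*K)
p = -1440/11 (p = ((8*5)*(-36))/(1*5 + (5 - 1*(-1))) = (40*(-36))/(5 + (5 + 1)) = -1440/(5 + 6) = -1440/11 ≈ -130.91)
p² = (-1440/11)² = 2073600/121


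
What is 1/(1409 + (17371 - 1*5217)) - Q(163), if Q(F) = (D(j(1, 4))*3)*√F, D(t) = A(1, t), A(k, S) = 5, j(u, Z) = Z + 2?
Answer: 1/13563 - 15*√163 ≈ -191.51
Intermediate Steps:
j(u, Z) = 2 + Z
D(t) = 5
Q(F) = 15*√F (Q(F) = (5*3)*√F = 15*√F)
1/(1409 + (17371 - 1*5217)) - Q(163) = 1/(1409 + (17371 - 1*5217)) - 15*√163 = 1/(1409 + (17371 - 5217)) - 15*√163 = 1/(1409 + 12154) - 15*√163 = 1/13563 - 15*√163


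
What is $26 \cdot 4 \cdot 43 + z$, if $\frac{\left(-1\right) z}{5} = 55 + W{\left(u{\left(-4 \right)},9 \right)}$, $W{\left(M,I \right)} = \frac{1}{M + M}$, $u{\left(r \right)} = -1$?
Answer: $\frac{8399}{2} \approx 4199.5$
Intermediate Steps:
$W{\left(M,I \right)} = \frac{1}{2 M}$
$z = - \frac{545}{2}$ ($z = - 5 \left(55 + \frac{1}{2 \left(-1\right)}\right) = - 5 \left(55 + \frac{1}{2} \left(-1\right)\right) = - 5 \left(55 - \frac{1}{2}\right) = \left(-5\right) \frac{109}{2} = - \frac{545}{2} \approx -272.5$)
$26 \cdot 4 \cdot 43 + z = 26 \cdot 4 \cdot 43 - \frac{545}{2} = 26 \cdot 172 - \frac{545}{2} = 4472 - \frac{545}{2} = \frac{8399}{2}$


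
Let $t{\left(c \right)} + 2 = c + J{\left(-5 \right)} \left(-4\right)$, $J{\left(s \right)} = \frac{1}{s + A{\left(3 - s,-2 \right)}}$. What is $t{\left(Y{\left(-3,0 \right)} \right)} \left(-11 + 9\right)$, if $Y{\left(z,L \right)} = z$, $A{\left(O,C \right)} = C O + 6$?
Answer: $\frac{142}{15} \approx 9.4667$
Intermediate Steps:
$A{\left(O,C \right)} = 6 + C O$
$J{\left(s \right)} = \frac{1}{3 s}$ ($J{\left(s \right)} = \frac{1}{s - \left(-6 + 2 \left(3 - s\right)\right)} = \frac{1}{s + \left(6 + \left(-6 + 2 s\right)\right)} = \frac{1}{s + 2 s} = \frac{1}{3 s}$)
$t{\left(c \right)} = - \frac{26}{15} + c$ ($t{\left(c \right)} = -2 + \left(c + \frac{1}{3 \left(-5\right)} \left(-4\right)\right) = -2 + \left(c + \frac{1}{3} \left(- \frac{1}{5}\right) \left(-4\right)\right) = -2 + \left(c - - \frac{4}{15}\right) = -2 + \left(c + \frac{4}{15}\right) = -2 + \left(\frac{4}{15} + c\right) = - \frac{26}{15} + c$)
$t{\left(Y{\left(-3,0 \right)} \right)} \left(-11 + 9\right) = \left(- \frac{26}{15} - 3\right) \left(-11 + 9\right) = \left(- \frac{71}{15}\right) \left(-2\right) = \frac{142}{15}$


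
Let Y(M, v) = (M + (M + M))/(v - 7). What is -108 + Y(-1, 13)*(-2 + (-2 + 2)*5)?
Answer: -107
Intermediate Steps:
Y(M, v) = 3*M/(-7 + v) (Y(M, v) = (M + 2*M)/(-7 + v) = (3*M)/(-7 + v) = 3*M/(-7 + v))
-108 + Y(-1, 13)*(-2 + (-2 + 2)*5) = -108 + (3*(-1)/(-7 + 13))*(-2 + (-2 + 2)*5) = -108 + (3*(-1)/6)*(-2 + 0*5) = -108 + (3*(-1)*(⅙))*(-2 + 0) = -108 - ½*(-2) = -108 + 1 = -107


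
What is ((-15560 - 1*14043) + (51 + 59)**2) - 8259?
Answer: -25762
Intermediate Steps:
((-15560 - 1*14043) + (51 + 59)**2) - 8259 = ((-15560 - 14043) + 110**2) - 8259 = (-29603 + 12100) - 8259 = -17503 - 8259 = -25762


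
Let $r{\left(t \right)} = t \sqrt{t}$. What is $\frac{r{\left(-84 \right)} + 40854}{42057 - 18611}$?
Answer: $\frac{20427}{11723} - \frac{84 i \sqrt{21}}{11723} \approx 1.7425 - 0.032836 i$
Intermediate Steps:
$r{\left(t \right)} = t^{\frac{3}{2}}$
$\frac{r{\left(-84 \right)} + 40854}{42057 - 18611} = \frac{\left(-84\right)^{\frac{3}{2}} + 40854}{42057 - 18611} = \frac{- 168 i \sqrt{21} + 40854}{23446} = \left(40854 - 168 i \sqrt{21}\right) \frac{1}{23446} = \frac{20427}{11723} - \frac{84 i \sqrt{21}}{11723}$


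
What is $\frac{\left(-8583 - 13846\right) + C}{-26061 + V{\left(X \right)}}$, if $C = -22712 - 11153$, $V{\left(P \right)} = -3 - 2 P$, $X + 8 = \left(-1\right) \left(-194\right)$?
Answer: $\frac{28147}{13218} \approx 2.1294$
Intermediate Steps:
$X = 186$ ($X = -8 - -194 = -8 + 194 = 186$)
$C = -33865$
$\frac{\left(-8583 - 13846\right) + C}{-26061 + V{\left(X \right)}} = \frac{\left(-8583 - 13846\right) - 33865}{-26061 - 375} = \frac{-22429 - 33865}{-26061 - 375} = - \frac{56294}{-26436} = \left(-56294\right) \left(- \frac{1}{26436}\right) = \frac{28147}{13218}$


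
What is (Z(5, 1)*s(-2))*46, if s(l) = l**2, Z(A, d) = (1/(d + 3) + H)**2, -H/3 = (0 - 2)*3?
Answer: 122567/2 ≈ 61284.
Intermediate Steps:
H = 18 (H = -3*(0 - 2)*3 = -(-6)*3 = -3*(-6) = 18)
Z(A, d) = (18 + 1/(3 + d))**2 (Z(A, d) = (1/(d + 3) + 18)**2 = (1/(3 + d) + 18)**2 = (18 + 1/(3 + d))**2)
(Z(5, 1)*s(-2))*46 = (((55 + 18*1)**2/(3 + 1)**2)*(-2)**2)*46 = (((55 + 18)**2/4**2)*4)*46 = (((1/16)*73**2)*4)*46 = (((1/16)*5329)*4)*46 = ((5329/16)*4)*46 = (5329/4)*46 = 122567/2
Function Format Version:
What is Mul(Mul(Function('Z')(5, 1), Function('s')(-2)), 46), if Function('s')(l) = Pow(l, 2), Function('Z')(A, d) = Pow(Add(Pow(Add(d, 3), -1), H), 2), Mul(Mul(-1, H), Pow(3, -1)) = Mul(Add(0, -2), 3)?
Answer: Rational(122567, 2) ≈ 61284.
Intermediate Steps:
H = 18 (H = Mul(-3, Mul(Add(0, -2), 3)) = Mul(-3, Mul(-2, 3)) = Mul(-3, -6) = 18)
Function('Z')(A, d) = Pow(Add(18, Pow(Add(3, d), -1)), 2) (Function('Z')(A, d) = Pow(Add(Pow(Add(d, 3), -1), 18), 2) = Pow(Add(Pow(Add(3, d), -1), 18), 2) = Pow(Add(18, Pow(Add(3, d), -1)), 2))
Mul(Mul(Function('Z')(5, 1), Function('s')(-2)), 46) = Mul(Mul(Mul(Pow(Add(3, 1), -2), Pow(Add(55, Mul(18, 1)), 2)), Pow(-2, 2)), 46) = Mul(Mul(Mul(Pow(4, -2), Pow(Add(55, 18), 2)), 4), 46) = Mul(Mul(Mul(Rational(1, 16), Pow(73, 2)), 4), 46) = Mul(Mul(Mul(Rational(1, 16), 5329), 4), 46) = Mul(Mul(Rational(5329, 16), 4), 46) = Mul(Rational(5329, 4), 46) = Rational(122567, 2)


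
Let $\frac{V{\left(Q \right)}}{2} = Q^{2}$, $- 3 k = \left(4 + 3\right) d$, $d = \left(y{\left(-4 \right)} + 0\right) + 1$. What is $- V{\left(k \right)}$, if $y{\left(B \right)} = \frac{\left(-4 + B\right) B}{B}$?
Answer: $- \frac{4802}{9} \approx -533.56$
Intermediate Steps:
$y{\left(B \right)} = -4 + B$ ($y{\left(B \right)} = \frac{B \left(-4 + B\right)}{B} = -4 + B$)
$d = -7$ ($d = \left(\left(-4 - 4\right) + 0\right) + 1 = \left(-8 + 0\right) + 1 = -8 + 1 = -7$)
$k = \frac{49}{3}$ ($k = - \frac{\left(4 + 3\right) \left(-7\right)}{3} = - \frac{7 \left(-7\right)}{3} = \left(- \frac{1}{3}\right) \left(-49\right) = \frac{49}{3} \approx 16.333$)
$V{\left(Q \right)} = 2 Q^{2}$
$- V{\left(k \right)} = - 2 \left(\frac{49}{3}\right)^{2} = - \frac{2 \cdot 2401}{9} = \left(-1\right) \frac{4802}{9} = - \frac{4802}{9}$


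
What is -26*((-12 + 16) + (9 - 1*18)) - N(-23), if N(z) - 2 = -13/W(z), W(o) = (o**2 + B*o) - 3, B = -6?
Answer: 85005/664 ≈ 128.02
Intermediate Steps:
W(o) = -3 + o**2 - 6*o (W(o) = (o**2 - 6*o) - 3 = -3 + o**2 - 6*o)
N(z) = 2 - 13/(-3 + z**2 - 6*z)
-26*((-12 + 16) + (9 - 1*18)) - N(-23) = -26*((-12 + 16) + (9 - 1*18)) - (19 - 2*(-23)**2 + 12*(-23))/(3 - 1*(-23)**2 + 6*(-23)) = -26*(4 + (9 - 18)) - (19 - 2*529 - 276)/(3 - 1*529 - 138) = -26*(4 - 9) - (19 - 1058 - 276)/(3 - 529 - 138) = -26*(-5) - (-1315)/(-664) = 130 - (-1)*(-1315)/664 = 130 - 1*1315/664 = 130 - 1315/664 = 85005/664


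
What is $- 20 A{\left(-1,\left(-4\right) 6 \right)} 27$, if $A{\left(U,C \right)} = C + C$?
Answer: $25920$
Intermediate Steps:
$A{\left(U,C \right)} = 2 C$
$- 20 A{\left(-1,\left(-4\right) 6 \right)} 27 = - 20 \cdot 2 \left(\left(-4\right) 6\right) 27 = - 20 \cdot 2 \left(-24\right) 27 = \left(-20\right) \left(-48\right) 27 = 960 \cdot 27 = 25920$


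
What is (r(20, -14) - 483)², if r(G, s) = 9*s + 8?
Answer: 361201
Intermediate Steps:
r(G, s) = 8 + 9*s
(r(20, -14) - 483)² = ((8 + 9*(-14)) - 483)² = ((8 - 126) - 483)² = (-118 - 483)² = (-601)² = 361201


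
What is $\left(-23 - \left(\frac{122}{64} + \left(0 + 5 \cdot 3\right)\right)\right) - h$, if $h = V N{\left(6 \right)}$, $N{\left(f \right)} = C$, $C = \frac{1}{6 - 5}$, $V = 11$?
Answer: $- \frac{1629}{32} \approx -50.906$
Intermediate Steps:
$C = 1$ ($C = 1^{-1} = 1$)
$N{\left(f \right)} = 1$
$h = 11$ ($h = 11 \cdot 1 = 11$)
$\left(-23 - \left(\frac{122}{64} + \left(0 + 5 \cdot 3\right)\right)\right) - h = \left(-23 - \left(\frac{122}{64} + \left(0 + 5 \cdot 3\right)\right)\right) - 11 = \left(-23 - \left(122 \cdot \frac{1}{64} + \left(0 + 15\right)\right)\right) - 11 = \left(-23 - \left(\frac{61}{32} + 15\right)\right) - 11 = \left(-23 - \frac{541}{32}\right) - 11 = - \frac{1277}{32} - 11 = - \frac{1629}{32}$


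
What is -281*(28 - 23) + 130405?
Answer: 129000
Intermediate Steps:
-281*(28 - 23) + 130405 = -281*5 + 130405 = -1405 + 130405 = 129000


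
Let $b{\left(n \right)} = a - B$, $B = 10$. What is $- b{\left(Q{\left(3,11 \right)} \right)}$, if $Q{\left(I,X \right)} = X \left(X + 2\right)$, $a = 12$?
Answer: $-2$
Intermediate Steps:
$Q{\left(I,X \right)} = X \left(2 + X\right)$
$b{\left(n \right)} = 2$ ($b{\left(n \right)} = 12 - 10 = 2$)
$- b{\left(Q{\left(3,11 \right)} \right)} = \left(-1\right) 2 = -2$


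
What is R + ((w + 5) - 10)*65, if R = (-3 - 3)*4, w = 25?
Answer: 1276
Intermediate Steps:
R = -24 (R = -6*4 = -24)
R + ((w + 5) - 10)*65 = -24 + ((25 + 5) - 10)*65 = -24 + (30 - 10)*65 = -24 + 20*65 = -24 + 1300 = 1276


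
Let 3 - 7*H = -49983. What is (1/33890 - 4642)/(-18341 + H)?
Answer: 1101221653/2657009890 ≈ 0.41446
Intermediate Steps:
H = 49986/7 (H = 3/7 - ⅐*(-49983) = 3/7 + 49983/7 = 49986/7 ≈ 7140.9)
(1/33890 - 4642)/(-18341 + H) = (1/33890 - 4642)/(-18341 + 49986/7) = (1/33890 - 4642)/(-78401/7) = -157317379/33890*(-7/78401) = 1101221653/2657009890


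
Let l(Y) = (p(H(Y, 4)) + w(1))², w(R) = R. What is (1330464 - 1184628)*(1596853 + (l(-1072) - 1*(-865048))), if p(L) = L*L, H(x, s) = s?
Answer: 359075940840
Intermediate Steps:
p(L) = L²
l(Y) = 289 (l(Y) = (4² + 1)² = (16 + 1)² = 17² = 289)
(1330464 - 1184628)*(1596853 + (l(-1072) - 1*(-865048))) = (1330464 - 1184628)*(1596853 + (289 - 1*(-865048))) = 145836*(1596853 + (289 + 865048)) = 145836*(1596853 + 865337) = 145836*2462190 = 359075940840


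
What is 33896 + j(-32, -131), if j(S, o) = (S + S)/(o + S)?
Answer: 5525112/163 ≈ 33896.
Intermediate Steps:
j(S, o) = 2*S/(S + o) (j(S, o) = (2*S)/(S + o) = 2*S/(S + o))
33896 + j(-32, -131) = 33896 + 2*(-32)/(-32 - 131) = 33896 + 2*(-32)/(-163) = 33896 + 2*(-32)*(-1/163) = 33896 + 64/163 = 5525112/163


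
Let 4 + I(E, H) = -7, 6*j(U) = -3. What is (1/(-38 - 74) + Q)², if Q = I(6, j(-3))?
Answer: 1520289/12544 ≈ 121.20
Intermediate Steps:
j(U) = -½ (j(U) = (⅙)*(-3) = -½)
I(E, H) = -11 (I(E, H) = -4 - 7 = -11)
Q = -11
(1/(-38 - 74) + Q)² = (1/(-38 - 74) - 11)² = (1/(-112) - 11)² = (-1/112 - 11)² = (-1233/112)² = 1520289/12544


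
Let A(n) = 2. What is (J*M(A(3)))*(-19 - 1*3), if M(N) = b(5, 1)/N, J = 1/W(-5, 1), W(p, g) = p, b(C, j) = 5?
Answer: 11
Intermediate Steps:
J = -⅕ (J = 1/(-5) = -⅕ ≈ -0.20000)
M(N) = 5/N
(J*M(A(3)))*(-19 - 1*3) = (-1/2)*(-19 - 1*3) = (-1/2)*(-19 - 3) = -⅕*5/2*(-22) = -½*(-22) = 11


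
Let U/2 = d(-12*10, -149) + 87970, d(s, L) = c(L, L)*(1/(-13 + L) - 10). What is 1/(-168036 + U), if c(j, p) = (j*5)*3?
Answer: 27/1421053 ≈ 1.9000e-5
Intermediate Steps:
c(j, p) = 15*j (c(j, p) = (5*j)*3 = 15*j)
d(s, L) = 15*L*(-10 + 1/(-13 + L)) (d(s, L) = (15*L)*(1/(-13 + L) - 10) = (15*L)*(-10 + 1/(-13 + L)) = 15*L*(-10 + 1/(-13 + L)))
U = 5958025/27 (U = 2*(15*(-149)*(131 - 10*(-149))/(-13 - 149) + 87970) = 2*(15*(-149)*(131 + 1490)/(-162) + 87970) = 2*(15*(-149)*(-1/162)*1621 + 87970) = 2*(1207645/54 + 87970) = 2*(5958025/54) = 5958025/27 ≈ 2.2067e+5)
1/(-168036 + U) = 1/(-168036 + 5958025/27) = 1/(1421053/27) = 27/1421053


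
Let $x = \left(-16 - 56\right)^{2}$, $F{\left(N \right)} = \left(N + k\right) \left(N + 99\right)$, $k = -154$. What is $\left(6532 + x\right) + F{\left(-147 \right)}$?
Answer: $26164$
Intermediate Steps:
$F{\left(N \right)} = \left(-154 + N\right) \left(99 + N\right)$ ($F{\left(N \right)} = \left(N - 154\right) \left(N + 99\right) = \left(-154 + N\right) \left(99 + N\right)$)
$x = 5184$ ($x = \left(-72\right)^{2} = 5184$)
$\left(6532 + x\right) + F{\left(-147 \right)} = \left(6532 + 5184\right) - \left(7161 - 21609\right) = 11716 + \left(-15246 + 21609 + 8085\right) = 11716 + 14448 = 26164$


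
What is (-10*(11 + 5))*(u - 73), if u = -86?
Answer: 25440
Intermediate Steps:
(-10*(11 + 5))*(u - 73) = (-10*(11 + 5))*(-86 - 73) = -10*16*(-159) = -160*(-159) = 25440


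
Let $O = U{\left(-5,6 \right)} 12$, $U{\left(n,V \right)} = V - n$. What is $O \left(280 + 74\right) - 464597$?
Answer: $-417869$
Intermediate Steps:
$O = 132$ ($O = \left(6 - -5\right) 12 = \left(6 + 5\right) 12 = 11 \cdot 12 = 132$)
$O \left(280 + 74\right) - 464597 = 132 \left(280 + 74\right) - 464597 = 132 \cdot 354 - 464597 = 46728 - 464597 = -417869$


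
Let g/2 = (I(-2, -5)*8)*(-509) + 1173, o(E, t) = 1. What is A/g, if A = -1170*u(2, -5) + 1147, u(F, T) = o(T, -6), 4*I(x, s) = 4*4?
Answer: 23/30230 ≈ 0.00076083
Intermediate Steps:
I(x, s) = 4 (I(x, s) = (4*4)/4 = (¼)*16 = 4)
u(F, T) = 1
g = -30230 (g = 2*((4*8)*(-509) + 1173) = 2*(32*(-509) + 1173) = 2*(-16288 + 1173) = 2*(-15115) = -30230)
A = -23 (A = -1170*1 + 1147 = -1170 + 1147 = -23)
A/g = -23/(-30230) = -23*(-1/30230) = 23/30230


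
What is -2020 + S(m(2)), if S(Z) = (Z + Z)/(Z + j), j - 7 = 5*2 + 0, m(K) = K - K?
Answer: -2020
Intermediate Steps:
m(K) = 0
j = 17 (j = 7 + (5*2 + 0) = 7 + (10 + 0) = 7 + 10 = 17)
S(Z) = 2*Z/(17 + Z) (S(Z) = (Z + Z)/(Z + 17) = (2*Z)/(17 + Z) = 2*Z/(17 + Z))
-2020 + S(m(2)) = -2020 + 2*0/(17 + 0) = -2020 + 2*0/17 = -2020 + 2*0*(1/17) = -2020 + 0 = -2020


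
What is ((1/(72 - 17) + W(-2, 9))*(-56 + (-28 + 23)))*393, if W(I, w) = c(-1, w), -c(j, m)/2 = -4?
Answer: -10572093/55 ≈ -1.9222e+5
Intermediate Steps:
c(j, m) = 8 (c(j, m) = -2*(-4) = 8)
W(I, w) = 8
((1/(72 - 17) + W(-2, 9))*(-56 + (-28 + 23)))*393 = ((1/(72 - 17) + 8)*(-56 + (-28 + 23)))*393 = ((1/55 + 8)*(-56 - 5))*393 = ((1/55 + 8)*(-61))*393 = ((441/55)*(-61))*393 = -26901/55*393 = -10572093/55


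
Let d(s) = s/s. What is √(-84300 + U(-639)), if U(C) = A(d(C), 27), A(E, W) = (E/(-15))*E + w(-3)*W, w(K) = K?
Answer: 2*I*√4746435/15 ≈ 290.48*I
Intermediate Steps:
d(s) = 1
A(E, W) = -3*W - E²/15 (A(E, W) = (E/(-15))*E - 3*W = (E*(-1/15))*E - 3*W = (-E/15)*E - 3*W = -E²/15 - 3*W = -3*W - E²/15)
U(C) = -1216/15 (U(C) = -3*27 - 1/15*1² = -81 - 1/15*1 = -81 - 1/15 = -1216/15)
√(-84300 + U(-639)) = √(-84300 - 1216/15) = √(-1265716/15) = 2*I*√4746435/15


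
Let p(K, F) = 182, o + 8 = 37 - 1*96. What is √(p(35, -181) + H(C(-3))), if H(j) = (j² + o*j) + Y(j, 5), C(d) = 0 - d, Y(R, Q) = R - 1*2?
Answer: 3*I ≈ 3.0*I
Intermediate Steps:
Y(R, Q) = -2 + R (Y(R, Q) = R - 2 = -2 + R)
C(d) = -d
o = -67 (o = -8 + (37 - 1*96) = -8 + (37 - 96) = -8 - 59 = -67)
H(j) = -2 + j² - 66*j (H(j) = (j² - 67*j) + (-2 + j) = -2 + j² - 66*j)
√(p(35, -181) + H(C(-3))) = √(182 + (-2 + (-1*(-3))² - (-66)*(-3))) = √(182 + (-2 + 3² - 66*3)) = √(182 + (-2 + 9 - 198)) = √(182 - 191) = √(-9) = 3*I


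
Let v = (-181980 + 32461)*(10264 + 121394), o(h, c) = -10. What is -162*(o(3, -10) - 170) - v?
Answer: 19685401662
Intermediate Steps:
v = -19685372502 (v = -149519*131658 = -19685372502)
-162*(o(3, -10) - 170) - v = -162*(-10 - 170) - 1*(-19685372502) = -162*(-180) + 19685372502 = 29160 + 19685372502 = 19685401662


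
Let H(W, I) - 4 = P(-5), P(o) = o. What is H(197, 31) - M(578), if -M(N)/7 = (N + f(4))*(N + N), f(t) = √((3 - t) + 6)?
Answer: 4677175 + 8092*√5 ≈ 4.6953e+6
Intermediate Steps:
f(t) = √(9 - t)
H(W, I) = -1 (H(W, I) = 4 - 5 = -1)
M(N) = -14*N*(N + √5) (M(N) = -7*(N + √(9 - 1*4))*(N + N) = -7*(N + √(9 - 4))*2*N = -7*(N + √5)*2*N = -14*N*(N + √5))
H(197, 31) - M(578) = -1 - (-14)*578*(578 + √5) = -1 - (-4677176 - 8092*√5) = -1 + (4677176 + 8092*√5) = 4677175 + 8092*√5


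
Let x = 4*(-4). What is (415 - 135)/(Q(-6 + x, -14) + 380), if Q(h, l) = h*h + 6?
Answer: 28/87 ≈ 0.32184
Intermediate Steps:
x = -16
Q(h, l) = 6 + h² (Q(h, l) = h² + 6 = 6 + h²)
(415 - 135)/(Q(-6 + x, -14) + 380) = (415 - 135)/((6 + (-6 - 16)²) + 380) = 280/((6 + (-22)²) + 380) = 280/((6 + 484) + 380) = 280/(490 + 380) = 280/870 = 280*(1/870) = 28/87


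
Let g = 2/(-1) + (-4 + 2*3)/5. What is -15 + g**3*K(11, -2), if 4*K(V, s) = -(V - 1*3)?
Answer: -851/125 ≈ -6.8080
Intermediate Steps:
K(V, s) = 3/4 - V/4 (K(V, s) = (-(V - 1*3))/4 = (-(V - 3))/4 = (-(-3 + V))/4 = (3 - V)/4 = 3/4 - V/4)
g = -8/5 (g = 2*(-1) + (-4 + 6)*(1/5) = -2 + 2*(1/5) = -2 + 2/5 = -8/5 ≈ -1.6000)
-15 + g**3*K(11, -2) = -15 + (-8/5)**3*(3/4 - 1/4*11) = -15 - 512*(3/4 - 11/4)/125 = -15 - 512/125*(-2) = -15 + 1024/125 = -851/125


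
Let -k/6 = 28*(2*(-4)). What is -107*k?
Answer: -143808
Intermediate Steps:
k = 1344 (k = -168*2*(-4) = -168*(-8) = -6*(-224) = 1344)
-107*k = -107*1344 = -143808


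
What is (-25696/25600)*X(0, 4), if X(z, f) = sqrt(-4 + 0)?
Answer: -803*I/400 ≈ -2.0075*I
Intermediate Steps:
X(z, f) = 2*I (X(z, f) = sqrt(-4) = 2*I)
(-25696/25600)*X(0, 4) = (-25696/25600)*(2*I) = (-25696*1/25600)*(2*I) = -803*I/400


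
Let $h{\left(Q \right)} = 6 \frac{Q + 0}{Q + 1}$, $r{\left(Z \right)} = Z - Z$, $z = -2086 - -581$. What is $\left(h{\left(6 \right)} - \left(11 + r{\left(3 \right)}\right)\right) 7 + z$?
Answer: $-1546$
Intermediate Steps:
$z = -1505$ ($z = -2086 + 581 = -1505$)
$r{\left(Z \right)} = 0$
$h{\left(Q \right)} = \frac{6 Q}{1 + Q}$ ($h{\left(Q \right)} = 6 \frac{Q}{1 + Q} = \frac{6 Q}{1 + Q}$)
$\left(h{\left(6 \right)} - \left(11 + r{\left(3 \right)}\right)\right) 7 + z = \left(6 \cdot 6 \frac{1}{1 + 6} - 11\right) 7 - 1505 = \left(6 \cdot 6 \cdot \frac{1}{7} + \left(-11 + 0\right)\right) 7 - 1505 = \left(6 \cdot 6 \cdot \frac{1}{7} - 11\right) 7 - 1505 = \left(\frac{36}{7} - 11\right) 7 - 1505 = \left(- \frac{41}{7}\right) 7 - 1505 = -41 - 1505 = -1546$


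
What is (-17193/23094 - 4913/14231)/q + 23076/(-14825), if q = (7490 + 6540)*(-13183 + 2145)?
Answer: -78298223796844796989/50302096248727003800 ≈ -1.5566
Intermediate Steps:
q = -154863140 (q = 14030*(-11038) = -154863140)
(-17193/23094 - 4913/14231)/q + 23076/(-14825) = (-17193/23094 - 4913/14231)/(-154863140) + 23076/(-14825) = (-17193*1/23094 - 4913*1/14231)*(-1/154863140) + 23076*(-1/14825) = (-5731/7698 - 4913/14231)*(-1/154863140) - 23076/14825 = -119378135/109550238*(-1/154863140) - 23076/14825 = 23875627/3393058768885464 - 23076/14825 = -78298223796844796989/50302096248727003800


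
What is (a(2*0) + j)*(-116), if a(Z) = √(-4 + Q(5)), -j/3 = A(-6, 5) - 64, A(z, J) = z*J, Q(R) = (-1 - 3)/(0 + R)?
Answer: -32712 - 232*I*√30/5 ≈ -32712.0 - 254.14*I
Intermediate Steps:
Q(R) = -4/R
A(z, J) = J*z
j = 282 (j = -3*(5*(-6) - 64) = -3*(-30 - 64) = -3*(-94) = 282)
a(Z) = 2*I*√30/5 (a(Z) = √(-4 - 4/5) = √(-4 - 4*⅕) = √(-4 - ⅘) = √(-24/5) = 2*I*√30/5)
(a(2*0) + j)*(-116) = (2*I*√30/5 + 282)*(-116) = (282 + 2*I*√30/5)*(-116) = -32712 - 232*I*√30/5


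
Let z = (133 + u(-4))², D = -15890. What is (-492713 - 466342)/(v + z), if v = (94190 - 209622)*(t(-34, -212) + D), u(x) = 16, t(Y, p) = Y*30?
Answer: -319685/650659107 ≈ -0.00049132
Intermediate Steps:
t(Y, p) = 30*Y
v = 1951955120 (v = (94190 - 209622)*(30*(-34) - 15890) = -115432*(-1020 - 15890) = -115432*(-16910) = 1951955120)
z = 22201 (z = (133 + 16)² = 149² = 22201)
(-492713 - 466342)/(v + z) = (-492713 - 466342)/(1951955120 + 22201) = -959055/1951977321 = -959055*1/1951977321 = -319685/650659107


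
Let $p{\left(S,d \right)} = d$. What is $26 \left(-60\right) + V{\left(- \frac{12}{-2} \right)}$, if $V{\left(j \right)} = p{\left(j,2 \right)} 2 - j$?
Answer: $-1562$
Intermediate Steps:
$V{\left(j \right)} = 4 - j$ ($V{\left(j \right)} = 2 \cdot 2 - j = 4 - j$)
$26 \left(-60\right) + V{\left(- \frac{12}{-2} \right)} = 26 \left(-60\right) + \left(4 - - \frac{12}{-2}\right) = -1560 + \left(4 - \left(-12\right) \left(- \frac{1}{2}\right)\right) = -1560 + \left(4 - 6\right) = -1560 - 2 = -1562$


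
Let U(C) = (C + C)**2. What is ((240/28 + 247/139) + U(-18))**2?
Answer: 1615636739929/946729 ≈ 1.7065e+6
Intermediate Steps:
U(C) = 4*C**2 (U(C) = (2*C)**2 = 4*C**2)
((240/28 + 247/139) + U(-18))**2 = ((240/28 + 247/139) + 4*(-18)**2)**2 = ((240*(1/28) + 247*(1/139)) + 4*324)**2 = ((60/7 + 247/139) + 1296)**2 = (10069/973 + 1296)**2 = (1271077/973)**2 = 1615636739929/946729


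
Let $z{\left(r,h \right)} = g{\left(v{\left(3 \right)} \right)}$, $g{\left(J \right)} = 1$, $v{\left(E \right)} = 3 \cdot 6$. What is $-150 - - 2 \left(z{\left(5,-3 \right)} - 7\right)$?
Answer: $-162$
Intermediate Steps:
$v{\left(E \right)} = 18$
$z{\left(r,h \right)} = 1$
$-150 - - 2 \left(z{\left(5,-3 \right)} - 7\right) = -150 - - 2 \left(1 - 7\right) = -150 - \left(-2\right) \left(-6\right) = -150 - 12 = -162$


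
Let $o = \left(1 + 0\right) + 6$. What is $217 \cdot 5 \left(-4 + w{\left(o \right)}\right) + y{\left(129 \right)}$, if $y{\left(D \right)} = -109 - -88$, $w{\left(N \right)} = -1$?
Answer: $-5446$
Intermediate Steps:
$o = 7$ ($o = 1 + 6 = 7$)
$y{\left(D \right)} = -21$ ($y{\left(D \right)} = -109 + 88 = -21$)
$217 \cdot 5 \left(-4 + w{\left(o \right)}\right) + y{\left(129 \right)} = 217 \cdot 5 \left(-4 - 1\right) - 21 = 217 \cdot 5 \left(-5\right) - 21 = 217 \left(-25\right) - 21 = -5425 - 21 = -5446$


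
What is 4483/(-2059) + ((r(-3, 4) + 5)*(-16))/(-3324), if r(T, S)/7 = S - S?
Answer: -3684193/1711029 ≈ -2.1532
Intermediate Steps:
r(T, S) = 0 (r(T, S) = 7*(S - S) = 7*0 = 0)
4483/(-2059) + ((r(-3, 4) + 5)*(-16))/(-3324) = 4483/(-2059) + ((0 + 5)*(-16))/(-3324) = 4483*(-1/2059) + (5*(-16))*(-1/3324) = -4483/2059 - 80*(-1/3324) = -4483/2059 + 20/831 = -3684193/1711029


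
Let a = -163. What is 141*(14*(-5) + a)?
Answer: -32853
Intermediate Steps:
141*(14*(-5) + a) = 141*(14*(-5) - 163) = 141*(-70 - 163) = 141*(-233) = -32853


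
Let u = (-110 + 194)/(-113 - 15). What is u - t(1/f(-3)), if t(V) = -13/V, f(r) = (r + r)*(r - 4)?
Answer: 17451/32 ≈ 545.34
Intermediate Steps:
f(r) = 2*r*(-4 + r) (f(r) = (2*r)*(-4 + r) = 2*r*(-4 + r))
u = -21/32 (u = 84/(-128) = 84*(-1/128) = -21/32 ≈ -0.65625)
u - t(1/f(-3)) = -21/32 - (-13)/(1/(2*(-3)*(-4 - 3))) = -21/32 - (-13)/(1/(2*(-3)*(-7))) = -21/32 - (-13)/(1/42) = -21/32 - (-13)/1/42 = -21/32 - (-13)*42 = -21/32 - 1*(-546) = -21/32 + 546 = 17451/32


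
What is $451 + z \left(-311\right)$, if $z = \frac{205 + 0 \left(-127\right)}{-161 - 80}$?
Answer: $\frac{172446}{241} \approx 715.54$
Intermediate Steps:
$z = - \frac{205}{241}$ ($z = \frac{205 + 0}{-241} = 205 \left(- \frac{1}{241}\right) = - \frac{205}{241} \approx -0.85062$)
$451 + z \left(-311\right) = 451 - - \frac{63755}{241} = 451 + \frac{63755}{241} = \frac{172446}{241}$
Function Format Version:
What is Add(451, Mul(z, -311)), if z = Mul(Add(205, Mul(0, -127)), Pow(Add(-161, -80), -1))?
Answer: Rational(172446, 241) ≈ 715.54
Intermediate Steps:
z = Rational(-205, 241) (z = Mul(Add(205, 0), Pow(-241, -1)) = Mul(205, Rational(-1, 241)) = Rational(-205, 241) ≈ -0.85062)
Add(451, Mul(z, -311)) = Add(451, Mul(Rational(-205, 241), -311)) = Add(451, Rational(63755, 241)) = Rational(172446, 241)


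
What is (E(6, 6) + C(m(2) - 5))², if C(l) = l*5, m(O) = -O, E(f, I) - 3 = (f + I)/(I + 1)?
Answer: 44944/49 ≈ 917.22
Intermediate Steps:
E(f, I) = 3 + (I + f)/(1 + I) (E(f, I) = 3 + (f + I)/(I + 1) = 3 + (I + f)/(1 + I))
C(l) = 5*l
(E(6, 6) + C(m(2) - 5))² = ((3 + 6 + 4*6)/(1 + 6) + 5*(-1*2 - 5))² = ((3 + 6 + 24)/7 + 5*(-2 - 5))² = ((⅐)*33 + 5*(-7))² = (33/7 - 35)² = (-212/7)² = 44944/49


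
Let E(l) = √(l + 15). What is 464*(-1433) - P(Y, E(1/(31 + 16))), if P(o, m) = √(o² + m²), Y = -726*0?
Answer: -664912 - √33182/47 ≈ -6.6492e+5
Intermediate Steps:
Y = 0
E(l) = √(15 + l)
P(o, m) = √(m² + o²)
464*(-1433) - P(Y, E(1/(31 + 16))) = 464*(-1433) - √((√(15 + 1/(31 + 16)))² + 0²) = -664912 - √((√(15 + 1/47))² + 0) = -664912 - √((√(706/47))² + 0) = -664912 - √((√33182/47)² + 0) = -664912 - √(706/47 + 0) = -664912 - √(706/47) = -664912 - √33182/47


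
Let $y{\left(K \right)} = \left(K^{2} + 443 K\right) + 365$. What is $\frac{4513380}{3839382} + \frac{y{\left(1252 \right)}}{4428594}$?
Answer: $\frac{1563168615535}{944614671606} \approx 1.6548$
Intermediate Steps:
$y{\left(K \right)} = 365 + K^{2} + 443 K$
$\frac{4513380}{3839382} + \frac{y{\left(1252 \right)}}{4428594} = \frac{4513380}{3839382} + \frac{365 + 1252^{2} + 443 \cdot 1252}{4428594} = 4513380 \cdot \frac{1}{3839382} + \left(365 + 1567504 + 554636\right) \frac{1}{4428594} = \frac{752230}{639897} + 2122505 \cdot \frac{1}{4428594} = \frac{752230}{639897} + \frac{2122505}{4428594} = \frac{1563168615535}{944614671606}$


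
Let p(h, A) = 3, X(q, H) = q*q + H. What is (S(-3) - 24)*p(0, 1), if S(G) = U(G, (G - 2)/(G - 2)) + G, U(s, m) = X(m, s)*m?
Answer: -87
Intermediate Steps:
X(q, H) = H + q² (X(q, H) = q² + H = H + q²)
U(s, m) = m*(s + m²) (U(s, m) = (s + m²)*m = m*(s + m²))
S(G) = 1 + 2*G (S(G) = ((G - 2)/(G - 2))*(G + ((G - 2)/(G - 2))²) + G = ((-2 + G)/(-2 + G))*(G + ((-2 + G)/(-2 + G))²) + G = 1*(G + 1²) + G = 1*(G + 1) + G = 1*(1 + G) + G = (1 + G) + G = 1 + 2*G)
(S(-3) - 24)*p(0, 1) = ((1 + 2*(-3)) - 24)*3 = ((1 - 6) - 24)*3 = (-5 - 24)*3 = -29*3 = -87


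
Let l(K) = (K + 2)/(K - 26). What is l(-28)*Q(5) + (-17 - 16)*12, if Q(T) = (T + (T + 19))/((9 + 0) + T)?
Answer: -149311/378 ≈ -395.00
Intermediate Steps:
Q(T) = (19 + 2*T)/(9 + T) (Q(T) = (T + (19 + T))/(9 + T) = (19 + 2*T)/(9 + T))
l(K) = (2 + K)/(-26 + K)
l(-28)*Q(5) + (-17 - 16)*12 = ((2 - 28)/(-26 - 28))*((19 + 2*5)/(9 + 5)) + (-17 - 16)*12 = (-26/(-54))*((19 + 10)/14) - 33*12 = (-1/54*(-26))*((1/14)*29) - 396 = (13/27)*(29/14) - 396 = 377/378 - 396 = -149311/378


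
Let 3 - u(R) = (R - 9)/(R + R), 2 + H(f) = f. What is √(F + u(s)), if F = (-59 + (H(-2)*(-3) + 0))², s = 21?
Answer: √108374/7 ≈ 47.029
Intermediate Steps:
H(f) = -2 + f
u(R) = 3 - (-9 + R)/(2*R) (u(R) = 3 - (R - 9)/(R + R) = 3 - (-9 + R)/(2*R))
F = 2209 (F = (-59 + ((-2 - 2)*(-3) + 0))² = (-59 + (-4*(-3) + 0))² = (-59 + (12 + 0))² = (-59 + 12)² = (-47)² = 2209)
√(F + u(s)) = √(2209 + (½)*(9 + 5*21)/21) = √(2209 + (½)*(1/21)*(9 + 105)) = √(2209 + (½)*(1/21)*114) = √(2209 + 19/7) = √(15482/7) = √108374/7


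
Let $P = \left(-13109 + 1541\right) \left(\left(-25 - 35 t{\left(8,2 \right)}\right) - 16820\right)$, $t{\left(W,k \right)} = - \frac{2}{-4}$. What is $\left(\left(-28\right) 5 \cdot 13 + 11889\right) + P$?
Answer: $195075469$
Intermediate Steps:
$t{\left(W,k \right)} = \frac{1}{2}$ ($t{\left(W,k \right)} = \left(-2\right) \left(- \frac{1}{4}\right) = \frac{1}{2}$)
$P = 195065400$ ($P = \left(-13109 + 1541\right) \left(\left(-25 - \frac{35}{2}\right) - 16820\right) = - 11568 \left(\left(-25 - \frac{35}{2}\right) - 16820\right) = - 11568 \left(- \frac{85}{2} - 16820\right) = \left(-11568\right) \left(- \frac{33725}{2}\right) = 195065400$)
$\left(\left(-28\right) 5 \cdot 13 + 11889\right) + P = \left(\left(-28\right) 5 \cdot 13 + 11889\right) + 195065400 = \left(\left(-140\right) 13 + 11889\right) + 195065400 = \left(-1820 + 11889\right) + 195065400 = 10069 + 195065400 = 195075469$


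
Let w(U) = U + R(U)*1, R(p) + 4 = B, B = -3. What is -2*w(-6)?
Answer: 26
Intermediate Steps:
R(p) = -7 (R(p) = -4 - 3 = -7)
w(U) = -7 + U (w(U) = U - 7*1 = U - 7 = -7 + U)
-2*w(-6) = -2*(-7 - 6) = -2*(-13) = 26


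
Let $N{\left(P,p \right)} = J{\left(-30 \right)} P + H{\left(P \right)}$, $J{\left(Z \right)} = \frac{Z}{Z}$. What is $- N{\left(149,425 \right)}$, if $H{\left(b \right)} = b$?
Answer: $-298$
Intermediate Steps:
$J{\left(Z \right)} = 1$
$N{\left(P,p \right)} = 2 P$ ($N{\left(P,p \right)} = 1 P + P = P + P = 2 P$)
$- N{\left(149,425 \right)} = - 2 \cdot 149 = \left(-1\right) 298 = -298$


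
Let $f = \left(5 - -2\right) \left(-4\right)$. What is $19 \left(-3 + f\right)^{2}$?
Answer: $18259$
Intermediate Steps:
$f = -28$ ($f = \left(5 + 2\right) \left(-4\right) = 7 \left(-4\right) = -28$)
$19 \left(-3 + f\right)^{2} = 19 \left(-3 - 28\right)^{2} = 19 \left(-31\right)^{2} = 19 \cdot 961 = 18259$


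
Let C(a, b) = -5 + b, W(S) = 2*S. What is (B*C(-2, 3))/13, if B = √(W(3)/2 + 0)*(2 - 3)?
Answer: 2*√3/13 ≈ 0.26647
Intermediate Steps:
B = -√3 (B = √((2*3)/2 + 0)*(2 - 3) = √(6*(½) + 0)*(-1) = √(3 + 0)*(-1) = √3*(-1) = -√3 ≈ -1.7320)
(B*C(-2, 3))/13 = ((-√3)*(-5 + 3))/13 = (-√3*(-2))*(1/13) = (2*√3)*(1/13) = 2*√3/13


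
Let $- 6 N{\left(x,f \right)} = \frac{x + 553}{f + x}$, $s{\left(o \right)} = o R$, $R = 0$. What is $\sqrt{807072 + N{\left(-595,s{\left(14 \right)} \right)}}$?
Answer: $\frac{\sqrt{5831095115}}{85} \approx 898.37$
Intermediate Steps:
$s{\left(o \right)} = 0$ ($s{\left(o \right)} = o 0 = 0$)
$N{\left(x,f \right)} = - \frac{553 + x}{6 \left(f + x\right)}$ ($N{\left(x,f \right)} = - \frac{\left(x + 553\right) \frac{1}{f + x}}{6} = - \frac{\left(553 + x\right) \frac{1}{f + x}}{6} = - \frac{\frac{1}{f + x} \left(553 + x\right)}{6} = - \frac{553 + x}{6 \left(f + x\right)}$)
$\sqrt{807072 + N{\left(-595,s{\left(14 \right)} \right)}} = \sqrt{807072 + \frac{-553 - -595}{6 \left(0 - 595\right)}} = \sqrt{807072 + \frac{-553 + 595}{6 \left(-595\right)}} = \sqrt{807072 + \frac{1}{6} \left(- \frac{1}{595}\right) 42} = \sqrt{807072 - \frac{1}{85}} = \sqrt{\frac{68601119}{85}} = \frac{\sqrt{5831095115}}{85}$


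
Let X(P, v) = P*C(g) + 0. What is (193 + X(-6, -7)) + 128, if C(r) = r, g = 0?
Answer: 321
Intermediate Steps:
X(P, v) = 0 (X(P, v) = P*0 + 0 = 0 + 0 = 0)
(193 + X(-6, -7)) + 128 = (193 + 0) + 128 = 193 + 128 = 321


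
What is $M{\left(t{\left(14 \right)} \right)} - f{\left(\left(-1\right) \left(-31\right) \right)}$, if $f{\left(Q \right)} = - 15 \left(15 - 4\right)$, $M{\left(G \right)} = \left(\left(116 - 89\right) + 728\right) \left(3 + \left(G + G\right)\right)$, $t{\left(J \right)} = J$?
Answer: $23570$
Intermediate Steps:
$M{\left(G \right)} = 2265 + 1510 G$ ($M{\left(G \right)} = \left(27 + 728\right) \left(3 + 2 G\right) = 755 \left(3 + 2 G\right) = 2265 + 1510 G$)
$f{\left(Q \right)} = -165$ ($f{\left(Q \right)} = \left(-15\right) 11 = -165$)
$M{\left(t{\left(14 \right)} \right)} - f{\left(\left(-1\right) \left(-31\right) \right)} = \left(2265 + 1510 \cdot 14\right) - -165 = \left(2265 + 21140\right) + 165 = 23405 + 165 = 23570$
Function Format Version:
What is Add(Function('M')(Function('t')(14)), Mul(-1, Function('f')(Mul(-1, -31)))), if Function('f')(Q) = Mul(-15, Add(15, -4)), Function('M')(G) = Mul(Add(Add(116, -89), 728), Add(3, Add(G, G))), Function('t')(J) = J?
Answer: 23570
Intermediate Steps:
Function('M')(G) = Add(2265, Mul(1510, G)) (Function('M')(G) = Mul(Add(27, 728), Add(3, Mul(2, G))) = Mul(755, Add(3, Mul(2, G))) = Add(2265, Mul(1510, G)))
Function('f')(Q) = -165 (Function('f')(Q) = Mul(-15, 11) = -165)
Add(Function('M')(Function('t')(14)), Mul(-1, Function('f')(Mul(-1, -31)))) = Add(Add(2265, Mul(1510, 14)), Mul(-1, -165)) = Add(Add(2265, 21140), 165) = Add(23405, 165) = 23570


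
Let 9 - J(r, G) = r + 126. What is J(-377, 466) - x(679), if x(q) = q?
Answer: -419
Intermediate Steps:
J(r, G) = -117 - r (J(r, G) = 9 - (r + 126) = 9 - (126 + r) = 9 + (-126 - r) = -117 - r)
J(-377, 466) - x(679) = (-117 - 1*(-377)) - 1*679 = (-117 + 377) - 679 = 260 - 679 = -419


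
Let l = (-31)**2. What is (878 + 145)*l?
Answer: 983103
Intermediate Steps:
l = 961
(878 + 145)*l = (878 + 145)*961 = 1023*961 = 983103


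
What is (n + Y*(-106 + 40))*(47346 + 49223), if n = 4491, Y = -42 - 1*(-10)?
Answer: 637645107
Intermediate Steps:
Y = -32 (Y = -42 + 10 = -32)
(n + Y*(-106 + 40))*(47346 + 49223) = (4491 - 32*(-106 + 40))*(47346 + 49223) = (4491 - 32*(-66))*96569 = (4491 + 2112)*96569 = 6603*96569 = 637645107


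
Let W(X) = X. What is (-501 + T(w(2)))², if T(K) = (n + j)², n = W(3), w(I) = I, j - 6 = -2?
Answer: 204304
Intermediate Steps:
j = 4 (j = 6 - 2 = 4)
n = 3
T(K) = 49 (T(K) = (3 + 4)² = 7² = 49)
(-501 + T(w(2)))² = (-501 + 49)² = (-452)² = 204304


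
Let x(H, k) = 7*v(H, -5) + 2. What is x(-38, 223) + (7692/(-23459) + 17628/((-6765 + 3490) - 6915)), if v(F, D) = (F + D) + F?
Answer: -67776795191/119523605 ≈ -567.06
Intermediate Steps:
v(F, D) = D + 2*F (v(F, D) = (D + F) + F = D + 2*F)
x(H, k) = -33 + 14*H (x(H, k) = 7*(-5 + 2*H) + 2 = (-35 + 14*H) + 2 = -33 + 14*H)
x(-38, 223) + (7692/(-23459) + 17628/((-6765 + 3490) - 6915)) = (-33 + 14*(-38)) + (7692/(-23459) + 17628/((-6765 + 3490) - 6915)) = (-33 - 532) + (7692*(-1/23459) + 17628/(-3275 - 6915)) = -565 + (-7692/23459 + 17628/(-10190)) = -565 + (-7692/23459 + 17628*(-1/10190)) = -565 + (-7692/23459 - 8814/5095) = -565 - 245958366/119523605 = -67776795191/119523605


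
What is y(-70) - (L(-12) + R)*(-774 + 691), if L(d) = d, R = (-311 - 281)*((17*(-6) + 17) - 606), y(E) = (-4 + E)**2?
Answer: 33957456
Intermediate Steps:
R = 409072 (R = -592*((-102 + 17) - 606) = -592*(-85 - 606) = -592*(-691) = 409072)
y(-70) - (L(-12) + R)*(-774 + 691) = (-4 - 70)**2 - (-12 + 409072)*(-774 + 691) = (-74)**2 - 409060*(-83) = 5476 - 1*(-33951980) = 5476 + 33951980 = 33957456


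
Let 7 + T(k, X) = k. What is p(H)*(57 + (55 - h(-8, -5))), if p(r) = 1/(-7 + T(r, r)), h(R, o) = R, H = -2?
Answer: -15/2 ≈ -7.5000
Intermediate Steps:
T(k, X) = -7 + k
p(r) = 1/(-14 + r) (p(r) = 1/(-7 + (-7 + r)) = 1/(-14 + r))
p(H)*(57 + (55 - h(-8, -5))) = (57 + (55 - 1*(-8)))/(-14 - 2) = (57 + (55 + 8))/(-16) = -(57 + 63)/16 = -1/16*120 = -15/2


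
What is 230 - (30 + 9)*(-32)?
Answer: 1478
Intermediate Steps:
230 - (30 + 9)*(-32) = 230 - 39*(-32) = 230 - 1*(-1248) = 230 + 1248 = 1478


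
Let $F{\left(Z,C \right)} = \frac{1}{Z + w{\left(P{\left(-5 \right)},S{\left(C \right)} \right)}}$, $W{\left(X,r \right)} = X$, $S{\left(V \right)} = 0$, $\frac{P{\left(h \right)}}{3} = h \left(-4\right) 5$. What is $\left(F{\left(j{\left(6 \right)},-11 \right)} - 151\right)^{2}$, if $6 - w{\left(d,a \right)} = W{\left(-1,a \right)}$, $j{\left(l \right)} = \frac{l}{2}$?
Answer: $\frac{2277081}{100} \approx 22771.0$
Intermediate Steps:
$P{\left(h \right)} = - 60 h$ ($P{\left(h \right)} = 3 h \left(-4\right) 5 = 3 - 4 h 5 = 3 \left(- 20 h\right) = - 60 h$)
$j{\left(l \right)} = \frac{l}{2}$ ($j{\left(l \right)} = l \frac{1}{2} = \frac{l}{2}$)
$w{\left(d,a \right)} = 7$ ($w{\left(d,a \right)} = 6 - -1 = 6 + 1 = 7$)
$F{\left(Z,C \right)} = \frac{1}{7 + Z}$ ($F{\left(Z,C \right)} = \frac{1}{Z + 7} = \frac{1}{7 + Z}$)
$\left(F{\left(j{\left(6 \right)},-11 \right)} - 151\right)^{2} = \left(\frac{1}{7 + \frac{1}{2} \cdot 6} - 151\right)^{2} = \left(\frac{1}{7 + 3} - 151\right)^{2} = \left(\frac{1}{10} - 151\right)^{2} = \left(- \frac{1509}{10}\right)^{2} = \frac{2277081}{100}$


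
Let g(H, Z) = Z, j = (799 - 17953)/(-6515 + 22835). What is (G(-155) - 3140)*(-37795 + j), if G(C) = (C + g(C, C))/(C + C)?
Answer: 322705708001/2720 ≈ 1.1864e+8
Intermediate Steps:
j = -2859/2720 (j = -17154/16320 = -17154*1/16320 = -2859/2720 ≈ -1.0511)
G(C) = 1 (G(C) = (C + C)/(C + C) = (2*C)/((2*C)) = (2*C)*(1/(2*C)) = 1)
(G(-155) - 3140)*(-37795 + j) = (1 - 3140)*(-37795 - 2859/2720) = -3139*(-102805259/2720) = 322705708001/2720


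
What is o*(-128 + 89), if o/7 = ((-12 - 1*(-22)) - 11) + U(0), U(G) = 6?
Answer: -1365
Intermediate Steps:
o = 35 (o = 7*(((-12 - 1*(-22)) - 11) + 6) = 7*(((-12 + 22) - 11) + 6) = 7*((10 - 11) + 6) = 7*(-1 + 6) = 7*5 = 35)
o*(-128 + 89) = 35*(-128 + 89) = 35*(-39) = -1365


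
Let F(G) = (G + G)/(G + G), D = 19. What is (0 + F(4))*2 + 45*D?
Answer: 857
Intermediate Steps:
F(G) = 1 (F(G) = (2*G)/((2*G)) = (2*G)*(1/(2*G)) = 1)
(0 + F(4))*2 + 45*D = (0 + 1)*2 + 45*19 = 1*2 + 855 = 2 + 855 = 857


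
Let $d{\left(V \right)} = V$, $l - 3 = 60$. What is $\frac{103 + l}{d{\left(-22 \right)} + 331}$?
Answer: $\frac{166}{309} \approx 0.53722$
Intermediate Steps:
$l = 63$ ($l = 3 + 60 = 63$)
$\frac{103 + l}{d{\left(-22 \right)} + 331} = \frac{103 + 63}{-22 + 331} = \frac{166}{309}$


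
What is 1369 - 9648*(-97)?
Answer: 937225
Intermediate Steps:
1369 - 9648*(-97) = 1369 - 804*(-1164) = 1369 + 935856 = 937225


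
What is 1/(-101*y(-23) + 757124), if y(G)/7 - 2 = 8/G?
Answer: 23/17386986 ≈ 1.3228e-6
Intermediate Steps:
y(G) = 14 + 56/G (y(G) = 14 + 7*(8/G) = 14 + 56/G)
1/(-101*y(-23) + 757124) = 1/(-101*(14 + 56/(-23)) + 757124) = 1/(-101*(14 + 56*(-1/23)) + 757124) = 1/(-101*(14 - 56/23) + 757124) = 1/(-101*266/23 + 757124) = 1/(-26866/23 + 757124) = 1/(17386986/23) = 23/17386986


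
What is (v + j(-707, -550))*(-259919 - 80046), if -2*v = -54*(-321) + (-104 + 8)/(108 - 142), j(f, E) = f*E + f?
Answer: -2193137332620/17 ≈ -1.2901e+11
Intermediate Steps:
j(f, E) = f + E*f (j(f, E) = E*f + f = f + E*f)
v = -147363/17 (v = -(-54*(-321) + (-104 + 8)/(108 - 142))/2 = -(17334 - 96/(-34))/2 = -(17334 - 96*(-1/34))/2 = -(17334 + 48/17)/2 = -½*294726/17 = -147363/17 ≈ -8668.4)
(v + j(-707, -550))*(-259919 - 80046) = (-147363/17 - 707*(1 - 550))*(-259919 - 80046) = (-147363/17 - 707*(-549))*(-339965) = (-147363/17 + 388143)*(-339965) = (6451068/17)*(-339965) = -2193137332620/17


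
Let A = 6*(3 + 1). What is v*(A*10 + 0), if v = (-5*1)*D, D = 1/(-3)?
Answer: 400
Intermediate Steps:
D = -⅓ ≈ -0.33333
A = 24 (A = 6*4 = 24)
v = 5/3 (v = -5*1*(-⅓) = -5*(-⅓) = 5/3 ≈ 1.6667)
v*(A*10 + 0) = 5*(24*10 + 0)/3 = 5*(240 + 0)/3 = (5/3)*240 = 400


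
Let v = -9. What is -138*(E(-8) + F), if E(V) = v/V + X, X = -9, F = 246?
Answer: -131445/4 ≈ -32861.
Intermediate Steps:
E(V) = -9 - 9/V (E(V) = -9/V - 9 = -9 - 9/V)
-138*(E(-8) + F) = -138*((-9 - 9/(-8)) + 246) = -138*((-9 - 9*(-⅛)) + 246) = -138*((-9 + 9/8) + 246) = -138*(-63/8 + 246) = -138*1905/8 = -131445/4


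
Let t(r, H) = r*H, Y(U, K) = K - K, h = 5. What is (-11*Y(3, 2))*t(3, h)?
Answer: 0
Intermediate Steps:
Y(U, K) = 0
t(r, H) = H*r
(-11*Y(3, 2))*t(3, h) = (-11*0)*(5*3) = 0*15 = 0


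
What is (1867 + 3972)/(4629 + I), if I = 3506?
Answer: 5839/8135 ≈ 0.71776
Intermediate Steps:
(1867 + 3972)/(4629 + I) = (1867 + 3972)/(4629 + 3506) = 5839/8135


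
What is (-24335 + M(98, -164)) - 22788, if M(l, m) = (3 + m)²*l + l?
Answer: 2493233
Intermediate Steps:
M(l, m) = l + l*(3 + m)² (M(l, m) = l*(3 + m)² + l = l + l*(3 + m)²)
(-24335 + M(98, -164)) - 22788 = (-24335 + 98*(1 + (3 - 164)²)) - 22788 = (-24335 + 98*(1 + (-161)²)) - 22788 = (-24335 + 98*(1 + 25921)) - 22788 = (-24335 + 98*25922) - 22788 = (-24335 + 2540356) - 22788 = 2516021 - 22788 = 2493233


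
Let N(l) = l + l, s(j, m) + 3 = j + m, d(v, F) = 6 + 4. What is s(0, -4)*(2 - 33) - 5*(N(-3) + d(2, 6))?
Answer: 197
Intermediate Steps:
d(v, F) = 10
s(j, m) = -3 + j + m (s(j, m) = -3 + (j + m) = -3 + j + m)
N(l) = 2*l
s(0, -4)*(2 - 33) - 5*(N(-3) + d(2, 6)) = (-3 + 0 - 4)*(2 - 33) - 5*(2*(-3) + 10) = -7*(-31) - 5*(-6 + 10) = 217 - 5*4 = 217 - 20 = 197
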